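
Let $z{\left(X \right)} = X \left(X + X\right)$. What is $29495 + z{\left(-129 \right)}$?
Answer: $62777$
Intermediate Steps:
$z{\left(X \right)} = 2 X^{2}$ ($z{\left(X \right)} = X 2 X = 2 X^{2}$)
$29495 + z{\left(-129 \right)} = 29495 + 2 \left(-129\right)^{2} = 29495 + 2 \cdot 16641 = 29495 + 33282 = 62777$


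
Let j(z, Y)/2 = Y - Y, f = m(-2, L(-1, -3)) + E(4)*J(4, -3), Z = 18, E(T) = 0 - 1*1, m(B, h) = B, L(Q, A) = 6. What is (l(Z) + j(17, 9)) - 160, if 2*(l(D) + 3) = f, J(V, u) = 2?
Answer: -165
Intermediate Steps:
E(T) = -1 (E(T) = 0 - 1 = -1)
f = -4 (f = -2 - 1*2 = -2 - 2 = -4)
j(z, Y) = 0 (j(z, Y) = 2*(Y - Y) = 2*0 = 0)
l(D) = -5 (l(D) = -3 + (½)*(-4) = -3 - 2 = -5)
(l(Z) + j(17, 9)) - 160 = (-5 + 0) - 160 = -5 - 160 = -165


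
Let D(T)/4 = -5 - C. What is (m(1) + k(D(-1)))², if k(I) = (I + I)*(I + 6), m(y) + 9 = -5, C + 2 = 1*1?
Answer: 93636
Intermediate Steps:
C = -1 (C = -2 + 1*1 = -2 + 1 = -1)
m(y) = -14 (m(y) = -9 - 5 = -14)
D(T) = -16 (D(T) = 4*(-5 - 1*(-1)) = 4*(-5 + 1) = 4*(-4) = -16)
k(I) = 2*I*(6 + I) (k(I) = (2*I)*(6 + I) = 2*I*(6 + I))
(m(1) + k(D(-1)))² = (-14 + 2*(-16)*(6 - 16))² = (-14 + 2*(-16)*(-10))² = (-14 + 320)² = 306² = 93636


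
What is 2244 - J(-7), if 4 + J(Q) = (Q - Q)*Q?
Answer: 2248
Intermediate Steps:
J(Q) = -4 (J(Q) = -4 + (Q - Q)*Q = -4 + 0*Q = -4 + 0 = -4)
2244 - J(-7) = 2244 - 1*(-4) = 2244 + 4 = 2248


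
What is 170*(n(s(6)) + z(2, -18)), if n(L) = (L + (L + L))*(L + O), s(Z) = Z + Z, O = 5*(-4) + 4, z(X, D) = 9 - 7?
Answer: -24140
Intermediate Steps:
z(X, D) = 2
O = -16 (O = -20 + 4 = -16)
s(Z) = 2*Z
n(L) = 3*L*(-16 + L) (n(L) = (L + (L + L))*(L - 16) = (L + 2*L)*(-16 + L) = (3*L)*(-16 + L) = 3*L*(-16 + L))
170*(n(s(6)) + z(2, -18)) = 170*(3*(2*6)*(-16 + 2*6) + 2) = 170*(3*12*(-16 + 12) + 2) = 170*(3*12*(-4) + 2) = 170*(-144 + 2) = 170*(-142) = -24140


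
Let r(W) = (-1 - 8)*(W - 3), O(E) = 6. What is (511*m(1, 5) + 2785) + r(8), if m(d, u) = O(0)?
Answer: 5806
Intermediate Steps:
m(d, u) = 6
r(W) = 27 - 9*W (r(W) = -9*(-3 + W) = 27 - 9*W)
(511*m(1, 5) + 2785) + r(8) = (511*6 + 2785) + (27 - 9*8) = (3066 + 2785) + (27 - 72) = 5851 - 45 = 5806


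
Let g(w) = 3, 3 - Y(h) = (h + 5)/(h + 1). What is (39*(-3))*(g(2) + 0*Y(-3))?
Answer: -351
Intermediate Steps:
Y(h) = 3 - (5 + h)/(1 + h) (Y(h) = 3 - (h + 5)/(h + 1) = 3 - (5 + h)/(1 + h))
(39*(-3))*(g(2) + 0*Y(-3)) = (39*(-3))*(3 + 0*(2*(-1 - 3)/(1 - 3))) = -117*(3 + 0*(2*(-4)/(-2))) = -117*(3 + 0*(2*(-1/2)*(-4))) = -117*(3 + 0*4) = -117*(3 + 0) = -117*3 = -351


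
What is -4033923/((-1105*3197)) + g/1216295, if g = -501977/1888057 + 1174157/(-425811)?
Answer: 788910168065817468598987/690885072382723021619205 ≈ 1.1419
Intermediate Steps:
g = -2430622671296/803955439227 (g = -501977*1/1888057 + 1174157*(-1/425811) = -501977/1888057 - 1174157/425811 = -2430622671296/803955439227 ≈ -3.0233)
-4033923/((-1105*3197)) + g/1216295 = -4033923/((-1105*3197)) - 2430622671296/803955439227/1216295 = -4033923/(-3532685) - 2430622671296/803955439227*1/1216295 = -4033923*(-1/3532685) - 2430622671296/977846980954603965 = 4033923/3532685 - 2430622671296/977846980954603965 = 788910168065817468598987/690885072382723021619205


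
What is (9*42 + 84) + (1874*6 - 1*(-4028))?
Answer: 15734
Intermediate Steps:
(9*42 + 84) + (1874*6 - 1*(-4028)) = (378 + 84) + (11244 + 4028) = 462 + 15272 = 15734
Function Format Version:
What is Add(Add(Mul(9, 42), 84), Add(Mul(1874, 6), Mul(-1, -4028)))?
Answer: 15734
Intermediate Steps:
Add(Add(Mul(9, 42), 84), Add(Mul(1874, 6), Mul(-1, -4028))) = Add(Add(378, 84), Add(11244, 4028)) = Add(462, 15272) = 15734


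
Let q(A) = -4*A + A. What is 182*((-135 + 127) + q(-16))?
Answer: 7280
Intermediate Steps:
q(A) = -3*A
182*((-135 + 127) + q(-16)) = 182*((-135 + 127) - 3*(-16)) = 182*(-8 + 48) = 182*40 = 7280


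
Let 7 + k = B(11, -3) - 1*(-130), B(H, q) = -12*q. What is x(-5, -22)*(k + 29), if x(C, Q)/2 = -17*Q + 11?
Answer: 144760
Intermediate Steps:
k = 159 (k = -7 + (-12*(-3) - 1*(-130)) = -7 + (36 + 130) = -7 + 166 = 159)
x(C, Q) = 22 - 34*Q (x(C, Q) = 2*(-17*Q + 11) = 2*(11 - 17*Q) = 22 - 34*Q)
x(-5, -22)*(k + 29) = (22 - 34*(-22))*(159 + 29) = (22 + 748)*188 = 770*188 = 144760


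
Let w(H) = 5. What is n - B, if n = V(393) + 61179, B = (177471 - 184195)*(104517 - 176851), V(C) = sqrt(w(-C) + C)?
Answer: -486312637 + sqrt(398) ≈ -4.8631e+8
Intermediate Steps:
V(C) = sqrt(5 + C)
B = 486373816 (B = -6724*(-72334) = 486373816)
n = 61179 + sqrt(398) (n = sqrt(5 + 393) + 61179 = sqrt(398) + 61179 = 61179 + sqrt(398) ≈ 61199.)
n - B = (61179 + sqrt(398)) - 1*486373816 = (61179 + sqrt(398)) - 486373816 = -486312637 + sqrt(398)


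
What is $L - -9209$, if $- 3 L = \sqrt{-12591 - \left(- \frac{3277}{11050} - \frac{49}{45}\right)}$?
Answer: $9209 - \frac{19 i \sqrt{1532965174}}{19890} \approx 9209.0 - 37.401 i$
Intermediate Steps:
$L = - \frac{19 i \sqrt{1532965174}}{19890}$ ($L = - \frac{\sqrt{-12591 - \left(- \frac{3277}{11050} - \frac{49}{45}\right)}}{3} = - \frac{\sqrt{-12591 - - \frac{137783}{99450}}}{3} = - \frac{\sqrt{-12591 + \left(\frac{49}{45} + \frac{3277}{11050}\right)}}{3} = - \frac{\sqrt{-12591 + \frac{137783}{99450}}}{3} = - \frac{\sqrt{- \frac{1252037167}{99450}}}{3} = - \frac{\frac{19}{6630} i \sqrt{1532965174}}{3} = - \frac{19 i \sqrt{1532965174}}{19890} \approx - 37.401 i$)
$L - -9209 = - \frac{19 i \sqrt{1532965174}}{19890} - -9209 = - \frac{19 i \sqrt{1532965174}}{19890} + 9209 = 9209 - \frac{19 i \sqrt{1532965174}}{19890}$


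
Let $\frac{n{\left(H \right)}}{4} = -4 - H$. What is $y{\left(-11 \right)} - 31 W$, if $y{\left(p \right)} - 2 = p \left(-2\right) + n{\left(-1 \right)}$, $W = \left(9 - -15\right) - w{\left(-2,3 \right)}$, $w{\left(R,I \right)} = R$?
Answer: $-794$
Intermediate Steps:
$n{\left(H \right)} = -16 - 4 H$ ($n{\left(H \right)} = 4 \left(-4 - H\right) = -16 - 4 H$)
$W = 26$ ($W = \left(9 - -15\right) - -2 = \left(9 + 15\right) + 2 = 24 + 2 = 26$)
$y{\left(p \right)} = -10 - 2 p$ ($y{\left(p \right)} = 2 + \left(p \left(-2\right) - 12\right) = 2 - \left(12 + 2 p\right) = -10 - 2 p$)
$y{\left(-11 \right)} - 31 W = \left(-10 - -22\right) - 806 = \left(-10 + 22\right) - 806 = 12 - 806 = -794$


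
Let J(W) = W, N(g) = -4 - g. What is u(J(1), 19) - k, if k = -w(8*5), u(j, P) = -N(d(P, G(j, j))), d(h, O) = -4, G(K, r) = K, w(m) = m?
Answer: 40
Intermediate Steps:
u(j, P) = 0 (u(j, P) = -(-4 - 1*(-4)) = -(-4 + 4) = -1*0 = 0)
k = -40 (k = -8*5 = -1*40 = -40)
u(J(1), 19) - k = 0 - 1*(-40) = 0 + 40 = 40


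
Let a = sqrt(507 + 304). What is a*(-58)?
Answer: -58*sqrt(811) ≈ -1651.7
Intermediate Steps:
a = sqrt(811) ≈ 28.478
a*(-58) = sqrt(811)*(-58) = -58*sqrt(811)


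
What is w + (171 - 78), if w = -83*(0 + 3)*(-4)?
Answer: 1089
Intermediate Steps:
w = 996 (w = -249*(-4) = -83*(-12) = 996)
w + (171 - 78) = 996 + (171 - 78) = 996 + 93 = 1089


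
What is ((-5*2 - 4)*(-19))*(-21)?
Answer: -5586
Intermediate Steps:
((-5*2 - 4)*(-19))*(-21) = ((-10 - 4)*(-19))*(-21) = -14*(-19)*(-21) = 266*(-21) = -5586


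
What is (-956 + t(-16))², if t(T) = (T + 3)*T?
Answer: 559504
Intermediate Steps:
t(T) = T*(3 + T) (t(T) = (3 + T)*T = T*(3 + T))
(-956 + t(-16))² = (-956 - 16*(3 - 16))² = (-956 - 16*(-13))² = (-956 + 208)² = (-748)² = 559504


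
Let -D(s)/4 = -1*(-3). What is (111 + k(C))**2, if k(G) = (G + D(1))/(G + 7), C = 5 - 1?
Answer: 1471369/121 ≈ 12160.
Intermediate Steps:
D(s) = -12 (D(s) = -(-4)*(-3) = -4*3 = -12)
C = 4
k(G) = (-12 + G)/(7 + G) (k(G) = (G - 12)/(G + 7) = (-12 + G)/(7 + G))
(111 + k(C))**2 = (111 + (-12 + 4)/(7 + 4))**2 = (111 - 8/11)**2 = (1213/11)**2 = 1471369/121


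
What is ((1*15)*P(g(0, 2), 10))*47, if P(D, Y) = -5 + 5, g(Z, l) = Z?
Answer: 0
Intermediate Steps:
P(D, Y) = 0
((1*15)*P(g(0, 2), 10))*47 = ((1*15)*0)*47 = (15*0)*47 = 0*47 = 0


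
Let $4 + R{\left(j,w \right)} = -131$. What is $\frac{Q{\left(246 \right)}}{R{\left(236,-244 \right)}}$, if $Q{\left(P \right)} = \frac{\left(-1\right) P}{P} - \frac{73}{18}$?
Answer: $\frac{91}{2430} \approx 0.037449$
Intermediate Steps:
$R{\left(j,w \right)} = -135$ ($R{\left(j,w \right)} = -4 - 131 = -135$)
$Q{\left(P \right)} = - \frac{91}{18}$ ($Q{\left(P \right)} = -1 - \frac{73}{18} = - \frac{91}{18}$)
$\frac{Q{\left(246 \right)}}{R{\left(236,-244 \right)}} = - \frac{91}{18 \left(-135\right)} = \left(- \frac{91}{18}\right) \left(- \frac{1}{135}\right) = \frac{91}{2430}$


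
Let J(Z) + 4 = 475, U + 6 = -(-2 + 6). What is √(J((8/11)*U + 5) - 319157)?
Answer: I*√318686 ≈ 564.52*I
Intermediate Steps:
U = -10 (U = -6 - (-2 + 6) = -6 - 1*4 = -6 - 4 = -10)
J(Z) = 471 (J(Z) = -4 + 475 = 471)
√(J((8/11)*U + 5) - 319157) = √(471 - 319157) = √(-318686) = I*√318686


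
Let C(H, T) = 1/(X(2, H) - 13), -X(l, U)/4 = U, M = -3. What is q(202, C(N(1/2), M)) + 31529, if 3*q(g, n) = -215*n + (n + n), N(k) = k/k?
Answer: 536064/17 ≈ 31533.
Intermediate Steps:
X(l, U) = -4*U
N(k) = 1
C(H, T) = 1/(-13 - 4*H) (C(H, T) = 1/(-4*H - 13) = 1/(-13 - 4*H))
q(g, n) = -71*n (q(g, n) = (-215*n + (n + n))/3 = (-215*n + 2*n)/3 = (-213*n)/3 = -71*n)
q(202, C(N(1/2), M)) + 31529 = -(-71)/(13 + 4*1) + 31529 = -(-71)/(13 + 4) + 31529 = -(-71)/17 + 31529 = -71*(-1/17) + 31529 = 71/17 + 31529 = 536064/17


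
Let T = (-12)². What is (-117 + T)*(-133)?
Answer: -3591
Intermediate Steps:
T = 144
(-117 + T)*(-133) = (-117 + 144)*(-133) = 27*(-133) = -3591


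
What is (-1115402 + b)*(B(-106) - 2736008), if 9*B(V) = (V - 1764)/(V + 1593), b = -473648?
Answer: 58184649927972700/13383 ≈ 4.3477e+12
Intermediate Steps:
B(V) = (-1764 + V)/(9*(1593 + V)) (B(V) = ((V - 1764)/(V + 1593))/9 = ((-1764 + V)/(1593 + V))/9 = (-1764 + V)/(9*(1593 + V)))
(-1115402 + b)*(B(-106) - 2736008) = (-1115402 - 473648)*((-1764 - 106)/(9*(1593 - 106)) - 2736008) = -1589050*((1/9)*(-1870)/1487 - 2736008) = -1589050*((1/9)*(1/1487)*(-1870) - 2736008) = -1589050*(-1870/13383 - 2736008) = -1589050*(-36615996934/13383) = 58184649927972700/13383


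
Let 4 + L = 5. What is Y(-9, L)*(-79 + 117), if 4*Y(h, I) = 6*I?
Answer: 57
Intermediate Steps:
L = 1 (L = -4 + 5 = 1)
Y(h, I) = 3*I/2 (Y(h, I) = (6*I)/4 = 3*I/2)
Y(-9, L)*(-79 + 117) = ((3/2)*1)*(-79 + 117) = (3/2)*38 = 57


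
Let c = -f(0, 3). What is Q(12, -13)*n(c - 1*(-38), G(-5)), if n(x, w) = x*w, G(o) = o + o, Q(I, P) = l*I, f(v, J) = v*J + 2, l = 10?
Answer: -43200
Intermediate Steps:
f(v, J) = 2 + J*v (f(v, J) = J*v + 2 = 2 + J*v)
Q(I, P) = 10*I
c = -2 (c = -(2 + 3*0) = -(2 + 0) = -1*2 = -2)
G(o) = 2*o
n(x, w) = w*x
Q(12, -13)*n(c - 1*(-38), G(-5)) = (10*12)*((2*(-5))*(-2 - 1*(-38))) = 120*(-10*(-2 + 38)) = 120*(-10*36) = 120*(-360) = -43200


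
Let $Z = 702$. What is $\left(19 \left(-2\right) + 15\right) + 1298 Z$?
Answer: $911173$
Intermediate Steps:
$\left(19 \left(-2\right) + 15\right) + 1298 Z = \left(19 \left(-2\right) + 15\right) + 1298 \cdot 702 = \left(-38 + 15\right) + 911196 = -23 + 911196 = 911173$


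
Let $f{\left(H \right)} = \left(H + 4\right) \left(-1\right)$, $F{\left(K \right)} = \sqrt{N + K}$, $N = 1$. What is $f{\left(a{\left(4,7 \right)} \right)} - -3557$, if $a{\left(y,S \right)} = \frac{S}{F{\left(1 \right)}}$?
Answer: $3553 - \frac{7 \sqrt{2}}{2} \approx 3548.1$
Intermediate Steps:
$F{\left(K \right)} = \sqrt{1 + K}$
$a{\left(y,S \right)} = \frac{S \sqrt{2}}{2}$ ($a{\left(y,S \right)} = \frac{S}{\sqrt{1 + 1}} = \frac{S}{\sqrt{2}} = S \frac{\sqrt{2}}{2} = \frac{S \sqrt{2}}{2}$)
$f{\left(H \right)} = -4 - H$ ($f{\left(H \right)} = \left(4 + H\right) \left(-1\right) = -4 - H$)
$f{\left(a{\left(4,7 \right)} \right)} - -3557 = \left(-4 - \frac{1}{2} \cdot 7 \sqrt{2}\right) - -3557 = \left(-4 - \frac{7 \sqrt{2}}{2}\right) + 3557 = 3553 - \frac{7 \sqrt{2}}{2}$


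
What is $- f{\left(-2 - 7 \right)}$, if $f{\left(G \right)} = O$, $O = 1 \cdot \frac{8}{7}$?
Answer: $- \frac{8}{7} \approx -1.1429$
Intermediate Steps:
$O = \frac{8}{7}$ ($O = 1 \cdot 8 \cdot \frac{1}{7} = 1 \cdot \frac{8}{7} = \frac{8}{7} \approx 1.1429$)
$f{\left(G \right)} = \frac{8}{7}$
$- f{\left(-2 - 7 \right)} = \left(-1\right) \frac{8}{7} = - \frac{8}{7}$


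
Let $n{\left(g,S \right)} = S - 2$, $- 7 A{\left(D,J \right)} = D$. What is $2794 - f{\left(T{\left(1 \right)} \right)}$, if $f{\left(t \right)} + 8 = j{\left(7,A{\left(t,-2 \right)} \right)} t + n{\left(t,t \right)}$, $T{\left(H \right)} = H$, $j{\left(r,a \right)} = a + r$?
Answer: $\frac{19573}{7} \approx 2796.1$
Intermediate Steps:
$A{\left(D,J \right)} = - \frac{D}{7}$
$n{\left(g,S \right)} = -2 + S$
$f{\left(t \right)} = -10 + t + t \left(7 - \frac{t}{7}\right)$ ($f{\left(t \right)} = -8 + \left(\left(- \frac{t}{7} + 7\right) t + \left(-2 + t\right)\right) = -8 + \left(\left(7 - \frac{t}{7}\right) t + \left(-2 + t\right)\right) = -8 + \left(t \left(7 - \frac{t}{7}\right) + \left(-2 + t\right)\right) = -8 + \left(-2 + t + t \left(7 - \frac{t}{7}\right)\right) = -10 + t + t \left(7 - \frac{t}{7}\right)$)
$2794 - f{\left(T{\left(1 \right)} \right)} = 2794 - \left(-10 + 8 \cdot 1 - \frac{1^{2}}{7}\right) = 2794 - \left(-10 + 8 - \frac{1}{7}\right) = 2794 - - \frac{15}{7} = 2794 + \frac{15}{7} = \frac{19573}{7}$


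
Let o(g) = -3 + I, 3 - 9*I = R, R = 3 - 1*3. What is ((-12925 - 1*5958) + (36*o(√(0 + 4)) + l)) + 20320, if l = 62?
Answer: 1403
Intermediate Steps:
R = 0 (R = 3 - 3 = 0)
I = ⅓ (I = ⅓ - ⅑*0 = ⅓ + 0 = ⅓ ≈ 0.33333)
o(g) = -8/3 (o(g) = -3 + ⅓ = -8/3)
((-12925 - 1*5958) + (36*o(√(0 + 4)) + l)) + 20320 = ((-12925 - 1*5958) + (36*(-8/3) + 62)) + 20320 = ((-12925 - 5958) + (-96 + 62)) + 20320 = (-18883 - 34) + 20320 = -18917 + 20320 = 1403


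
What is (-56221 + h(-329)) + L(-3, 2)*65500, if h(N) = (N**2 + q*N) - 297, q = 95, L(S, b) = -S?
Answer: 216968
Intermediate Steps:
h(N) = -297 + N**2 + 95*N (h(N) = (N**2 + 95*N) - 297 = -297 + N**2 + 95*N)
(-56221 + h(-329)) + L(-3, 2)*65500 = (-56221 + (-297 + (-329)**2 + 95*(-329))) - 1*(-3)*65500 = (-56221 + (-297 + 108241 - 31255)) + 3*65500 = (-56221 + 76689) + 196500 = 20468 + 196500 = 216968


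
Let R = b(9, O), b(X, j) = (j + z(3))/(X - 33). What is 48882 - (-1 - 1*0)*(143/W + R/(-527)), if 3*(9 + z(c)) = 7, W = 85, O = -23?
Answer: 9274211771/189720 ≈ 48884.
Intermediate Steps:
z(c) = -20/3 (z(c) = -9 + (1/3)*7 = -9 + 7/3 = -20/3)
b(X, j) = (-20/3 + j)/(-33 + X) (b(X, j) = (j - 20/3)/(X - 33) = (-20/3 + j)/(-33 + X))
R = 89/72 (R = (-20/3 - 23)/(-33 + 9) = -89/3/(-24) = -1/24*(-89/3) = 89/72 ≈ 1.2361)
48882 - (-1 - 1*0)*(143/W + R/(-527)) = 48882 - (-1 - 1*0)*(143/85 + (89/72)/(-527)) = 48882 - (-1 + 0)*(143*(1/85) + (89/72)*(-1/527)) = 48882 - (-1)*(143/85 - 89/37944) = 48882 - (-1)*318731/189720 = 48882 - 1*(-318731/189720) = 48882 + 318731/189720 = 9274211771/189720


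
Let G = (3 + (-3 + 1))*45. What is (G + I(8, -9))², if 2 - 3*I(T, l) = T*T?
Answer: 5329/9 ≈ 592.11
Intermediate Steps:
I(T, l) = ⅔ - T²/3 (I(T, l) = ⅔ - T*T/3 = ⅔ - T²/3)
G = 45 (G = (3 - 2)*45 = 1*45 = 45)
(G + I(8, -9))² = (45 + (⅔ - ⅓*8²))² = (45 + (⅔ - ⅓*64))² = (45 + (⅔ - 64/3))² = (45 - 62/3)² = (73/3)² = 5329/9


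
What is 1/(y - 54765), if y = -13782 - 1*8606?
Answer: -1/77153 ≈ -1.2961e-5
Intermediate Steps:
y = -22388 (y = -13782 - 8606 = -22388)
1/(y - 54765) = 1/(-22388 - 54765) = 1/(-77153) = -1/77153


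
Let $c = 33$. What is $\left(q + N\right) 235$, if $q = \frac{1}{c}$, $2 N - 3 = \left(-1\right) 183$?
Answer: $- \frac{697715}{33} \approx -21143.0$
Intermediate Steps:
$N = -90$ ($N = \frac{3}{2} + \frac{\left(-1\right) 183}{2} = \frac{3}{2} + \frac{1}{2} \left(-183\right) = \frac{3}{2} - \frac{183}{2} = -90$)
$q = \frac{1}{33} \approx 0.030303$
$\left(q + N\right) 235 = \left(\frac{1}{33} - 90\right) 235 = \left(- \frac{2969}{33}\right) 235 = - \frac{697715}{33}$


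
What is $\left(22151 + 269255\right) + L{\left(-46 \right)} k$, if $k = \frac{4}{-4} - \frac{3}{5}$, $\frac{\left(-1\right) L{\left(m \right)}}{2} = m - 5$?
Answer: $\frac{1456214}{5} \approx 2.9124 \cdot 10^{5}$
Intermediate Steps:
$L{\left(m \right)} = 10 - 2 m$ ($L{\left(m \right)} = - 2 \left(m - 5\right) = - 2 \left(-5 + m\right) = 10 - 2 m$)
$k = - \frac{8}{5}$ ($k = 4 \left(- \frac{1}{4}\right) - \frac{3}{5} = -1 - \frac{3}{5} = - \frac{8}{5} \approx -1.6$)
$\left(22151 + 269255\right) + L{\left(-46 \right)} k = \left(22151 + 269255\right) + \left(10 - -92\right) \left(- \frac{8}{5}\right) = 291406 + \left(10 + 92\right) \left(- \frac{8}{5}\right) = 291406 + 102 \left(- \frac{8}{5}\right) = 291406 - \frac{816}{5} = \frac{1456214}{5}$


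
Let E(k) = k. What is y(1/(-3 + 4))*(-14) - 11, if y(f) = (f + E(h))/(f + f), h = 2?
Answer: -32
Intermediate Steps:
y(f) = (2 + f)/(2*f) (y(f) = (f + 2)/(f + f) = (2 + f)/((2*f)) = (2 + f)*(1/(2*f)) = (2 + f)/(2*f))
y(1/(-3 + 4))*(-14) - 11 = ((2 + 1/(-3 + 4))/(2*(1/(-3 + 4))))*(-14) - 11 = ((2 + 1/1)/(2*(1/1)))*(-14) - 11 = ((½)*(2 + 1)/1)*(-14) - 11 = ((½)*1*3)*(-14) - 11 = (3/2)*(-14) - 11 = -21 - 11 = -32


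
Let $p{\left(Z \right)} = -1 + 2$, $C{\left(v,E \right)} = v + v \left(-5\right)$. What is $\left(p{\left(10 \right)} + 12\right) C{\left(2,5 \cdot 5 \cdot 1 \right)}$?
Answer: $-104$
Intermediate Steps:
$C{\left(v,E \right)} = - 4 v$ ($C{\left(v,E \right)} = v - 5 v = - 4 v$)
$p{\left(Z \right)} = 1$
$\left(p{\left(10 \right)} + 12\right) C{\left(2,5 \cdot 5 \cdot 1 \right)} = \left(1 + 12\right) \left(\left(-4\right) 2\right) = 13 \left(-8\right) = -104$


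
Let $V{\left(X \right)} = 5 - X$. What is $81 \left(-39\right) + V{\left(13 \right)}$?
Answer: $-3167$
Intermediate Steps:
$81 \left(-39\right) + V{\left(13 \right)} = 81 \left(-39\right) + \left(5 - 13\right) = -3159 + \left(5 - 13\right) = -3159 - 8 = -3167$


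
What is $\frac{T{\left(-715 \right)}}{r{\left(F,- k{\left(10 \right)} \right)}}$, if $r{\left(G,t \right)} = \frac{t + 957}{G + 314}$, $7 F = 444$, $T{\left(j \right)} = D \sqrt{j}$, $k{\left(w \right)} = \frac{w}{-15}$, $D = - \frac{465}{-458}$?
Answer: $\frac{1842795 i \sqrt{715}}{4605419} \approx 10.699 i$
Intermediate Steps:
$D = \frac{465}{458}$ ($D = \left(-465\right) \left(- \frac{1}{458}\right) = \frac{465}{458} \approx 1.0153$)
$k{\left(w \right)} = - \frac{w}{15}$ ($k{\left(w \right)} = w \left(- \frac{1}{15}\right) = - \frac{w}{15}$)
$T{\left(j \right)} = \frac{465 \sqrt{j}}{458}$
$F = \frac{444}{7}$ ($F = \frac{1}{7} \cdot 444 = \frac{444}{7} \approx 63.429$)
$r{\left(G,t \right)} = \frac{957 + t}{314 + G}$
$\frac{T{\left(-715 \right)}}{r{\left(F,- k{\left(10 \right)} \right)}} = \frac{\frac{465}{458} \sqrt{-715}}{\frac{1}{314 + \frac{444}{7}} \left(957 - \left(- \frac{1}{15}\right) 10\right)} = \frac{\frac{465}{458} i \sqrt{715}}{\frac{1}{\frac{2642}{7}} \left(957 - - \frac{2}{3}\right)} = \frac{\frac{465}{458} i \sqrt{715}}{\frac{7}{2642} \left(957 + \frac{2}{3}\right)} = \frac{\frac{465}{458} i \sqrt{715}}{\frac{7}{2642} \cdot \frac{2873}{3}} = \frac{\frac{465}{458} i \sqrt{715}}{\frac{20111}{7926}} = \frac{465 i \sqrt{715}}{458} \cdot \frac{7926}{20111} = \frac{1842795 i \sqrt{715}}{4605419}$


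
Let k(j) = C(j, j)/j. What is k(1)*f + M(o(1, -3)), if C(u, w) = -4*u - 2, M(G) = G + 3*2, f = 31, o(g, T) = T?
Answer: -183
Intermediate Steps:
M(G) = 6 + G (M(G) = G + 6 = 6 + G)
C(u, w) = -2 - 4*u
k(j) = (-2 - 4*j)/j
k(1)*f + M(o(1, -3)) = (-4 - 2/1)*31 + (6 - 3) = (-4 - 2*1)*31 + 3 = (-4 - 2)*31 + 3 = -6*31 + 3 = -186 + 3 = -183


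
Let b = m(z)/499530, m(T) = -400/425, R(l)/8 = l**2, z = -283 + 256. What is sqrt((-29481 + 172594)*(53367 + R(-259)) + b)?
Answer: sqrt(1522310143081142426149335)/4246005 ≈ 2.9058e+5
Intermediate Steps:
z = -27
R(l) = 8*l**2
m(T) = -16/17 (m(T) = -400*1/425 = -16/17)
b = -8/4246005 (b = -16/17/499530 = -16/17*1/499530 = -8/4246005 ≈ -1.8841e-6)
sqrt((-29481 + 172594)*(53367 + R(-259)) + b) = sqrt((-29481 + 172594)*(53367 + 8*(-259)**2) - 8/4246005) = sqrt(143113*(53367 + 8*67081) - 8/4246005) = sqrt(143113*(53367 + 536648) - 8/4246005) = sqrt(143113*590015 - 8/4246005) = sqrt(84438816695 - 8/4246005) = sqrt(358527637881053467/4246005) = sqrt(1522310143081142426149335)/4246005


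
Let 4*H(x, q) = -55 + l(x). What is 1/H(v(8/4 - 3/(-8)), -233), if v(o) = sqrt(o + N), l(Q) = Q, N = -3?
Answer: -352/4841 - 8*I*sqrt(10)/24205 ≈ -0.072712 - 0.0010452*I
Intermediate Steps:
v(o) = sqrt(-3 + o) (v(o) = sqrt(o - 3) = sqrt(-3 + o))
H(x, q) = -55/4 + x/4 (H(x, q) = (-55 + x)/4 = -55/4 + x/4)
1/H(v(8/4 - 3/(-8)), -233) = 1/(-55/4 + sqrt(-3 + (8/4 - 3/(-8)))/4) = 1/(-55/4 + sqrt(-3 + (8*(1/4) - 3*(-1/8)))/4) = 1/(-55/4 + sqrt(-3 + (2 + 3/8))/4) = 1/(-55/4 + sqrt(-3 + 19/8)/4) = 1/(-55/4 + sqrt(-5/8)/4) = 1/(-55/4 + (I*sqrt(10)/4)/4) = 1/(-55/4 + I*sqrt(10)/16)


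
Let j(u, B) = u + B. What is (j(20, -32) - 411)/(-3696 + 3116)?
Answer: 423/580 ≈ 0.72931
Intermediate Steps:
j(u, B) = B + u
(j(20, -32) - 411)/(-3696 + 3116) = ((-32 + 20) - 411)/(-3696 + 3116) = (-12 - 411)/(-580) = -423*(-1/580) = 423/580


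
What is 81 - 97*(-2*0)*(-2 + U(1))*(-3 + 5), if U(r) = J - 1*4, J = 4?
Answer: 81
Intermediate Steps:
U(r) = 0 (U(r) = 4 - 1*4 = 4 - 4 = 0)
81 - 97*(-2*0)*(-2 + U(1))*(-3 + 5) = 81 - 97*(-2*0)*(-2 + 0)*(-3 + 5) = 81 - 0*(-2*2) = 81 - 0*(-4) = 81 - 97*0 = 81 + 0 = 81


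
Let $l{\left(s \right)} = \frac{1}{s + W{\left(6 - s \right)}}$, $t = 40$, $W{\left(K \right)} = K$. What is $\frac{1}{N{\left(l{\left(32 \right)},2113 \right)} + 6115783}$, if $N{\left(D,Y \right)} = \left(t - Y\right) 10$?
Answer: $\frac{1}{6095053} \approx 1.6407 \cdot 10^{-7}$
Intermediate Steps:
$l{\left(s \right)} = \frac{1}{6}$ ($l{\left(s \right)} = \frac{1}{s - \left(-6 + s\right)} = \frac{1}{6}$)
$N{\left(D,Y \right)} = 400 - 10 Y$ ($N{\left(D,Y \right)} = \left(40 - Y\right) 10 = 400 - 10 Y$)
$\frac{1}{N{\left(l{\left(32 \right)},2113 \right)} + 6115783} = \frac{1}{\left(400 - 21130\right) + 6115783} = \frac{1}{-20730 + 6115783} = \frac{1}{6095053}$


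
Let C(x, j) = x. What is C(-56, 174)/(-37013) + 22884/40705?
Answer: 849284972/1506614165 ≈ 0.56370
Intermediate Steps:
C(-56, 174)/(-37013) + 22884/40705 = -56/(-37013) + 22884/40705 = -56*(-1/37013) + 22884*(1/40705) = 56/37013 + 22884/40705 = 849284972/1506614165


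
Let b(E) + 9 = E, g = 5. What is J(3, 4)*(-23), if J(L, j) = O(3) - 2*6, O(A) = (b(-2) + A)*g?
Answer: 1196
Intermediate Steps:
b(E) = -9 + E
O(A) = -55 + 5*A (O(A) = ((-9 - 2) + A)*5 = (-11 + A)*5 = -55 + 5*A)
J(L, j) = -52 (J(L, j) = (-55 + 5*3) - 2*6 = (-55 + 15) - 12 = -40 - 12 = -52)
J(3, 4)*(-23) = -52*(-23) = 1196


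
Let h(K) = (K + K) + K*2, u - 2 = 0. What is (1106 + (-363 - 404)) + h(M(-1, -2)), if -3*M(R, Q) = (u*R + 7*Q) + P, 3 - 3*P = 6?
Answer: 1085/3 ≈ 361.67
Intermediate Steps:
P = -1 (P = 1 - ⅓*6 = 1 - 2 = -1)
u = 2 (u = 2 + 0 = 2)
M(R, Q) = ⅓ - 7*Q/3 - 2*R/3 (M(R, Q) = -((2*R + 7*Q) - 1)/3 = -(-1 + 2*R + 7*Q)/3 = ⅓ - 7*Q/3 - 2*R/3)
h(K) = 4*K (h(K) = 2*K + 2*K = 4*K)
(1106 + (-363 - 404)) + h(M(-1, -2)) = (1106 + (-363 - 404)) + 4*(⅓ - 7/3*(-2) - ⅔*(-1)) = (1106 - 767) + 4*(⅓ + 14/3 + ⅔) = 339 + 4*(17/3) = 339 + 68/3 = 1085/3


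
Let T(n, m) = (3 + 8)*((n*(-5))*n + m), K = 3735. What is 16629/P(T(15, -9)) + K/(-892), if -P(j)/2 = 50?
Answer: -1900821/11150 ≈ -170.48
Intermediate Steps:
T(n, m) = -55*n² + 11*m (T(n, m) = 11*((-5*n)*n + m) = 11*(-5*n² + m) = 11*(m - 5*n²) = -55*n² + 11*m)
P(j) = -100 (P(j) = -2*50 = -100)
16629/P(T(15, -9)) + K/(-892) = 16629/(-100) + 3735/(-892) = 16629*(-1/100) + 3735*(-1/892) = -16629/100 - 3735/892 = -1900821/11150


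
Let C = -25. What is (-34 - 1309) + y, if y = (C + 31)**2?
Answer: -1307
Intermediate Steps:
y = 36 (y = (-25 + 31)**2 = 6**2 = 36)
(-34 - 1309) + y = (-34 - 1309) + 36 = -1343 + 36 = -1307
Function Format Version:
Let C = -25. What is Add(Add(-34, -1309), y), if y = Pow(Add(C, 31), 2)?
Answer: -1307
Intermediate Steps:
y = 36 (y = Pow(Add(-25, 31), 2) = Pow(6, 2) = 36)
Add(Add(-34, -1309), y) = Add(Add(-34, -1309), 36) = Add(-1343, 36) = -1307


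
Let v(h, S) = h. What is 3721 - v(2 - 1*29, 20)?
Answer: 3748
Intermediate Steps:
3721 - v(2 - 1*29, 20) = 3721 - (2 - 1*29) = 3721 - (2 - 29) = 3721 - 1*(-27) = 3721 + 27 = 3748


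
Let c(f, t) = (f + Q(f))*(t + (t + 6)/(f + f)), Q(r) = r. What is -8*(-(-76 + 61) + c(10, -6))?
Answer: 840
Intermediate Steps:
c(f, t) = 2*f*(t + (6 + t)/(2*f)) (c(f, t) = (f + f)*(t + (t + 6)/(f + f)) = (2*f)*(t + (6 + t)/((2*f))) = (2*f)*(t + (6 + t)*(1/(2*f))) = (2*f)*(t + (6 + t)/(2*f)) = 2*f*(t + (6 + t)/(2*f)))
-8*(-(-76 + 61) + c(10, -6)) = -8*(-(-76 + 61) + (6 - 6 + 2*10*(-6))) = -8*(-1*(-15) + (6 - 6 - 120)) = -8*(15 - 120) = -8*(-105) = 840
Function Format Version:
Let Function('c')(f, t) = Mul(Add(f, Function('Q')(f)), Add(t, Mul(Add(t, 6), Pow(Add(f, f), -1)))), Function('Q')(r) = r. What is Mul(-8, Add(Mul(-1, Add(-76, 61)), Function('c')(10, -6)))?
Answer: 840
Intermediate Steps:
Function('c')(f, t) = Mul(2, f, Add(t, Mul(Rational(1, 2), Pow(f, -1), Add(6, t)))) (Function('c')(f, t) = Mul(Add(f, f), Add(t, Mul(Add(t, 6), Pow(Add(f, f), -1)))) = Mul(Mul(2, f), Add(t, Mul(Add(6, t), Pow(Mul(2, f), -1)))) = Mul(Mul(2, f), Add(t, Mul(Add(6, t), Mul(Rational(1, 2), Pow(f, -1))))) = Mul(Mul(2, f), Add(t, Mul(Rational(1, 2), Pow(f, -1), Add(6, t)))) = Mul(2, f, Add(t, Mul(Rational(1, 2), Pow(f, -1), Add(6, t)))))
Mul(-8, Add(Mul(-1, Add(-76, 61)), Function('c')(10, -6))) = Mul(-8, Add(Mul(-1, Add(-76, 61)), Add(6, -6, Mul(2, 10, -6)))) = Mul(-8, Add(Mul(-1, -15), Add(6, -6, -120))) = Mul(-8, Add(15, -120)) = Mul(-8, -105) = 840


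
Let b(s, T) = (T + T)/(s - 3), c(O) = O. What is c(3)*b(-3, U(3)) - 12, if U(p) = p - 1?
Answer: -14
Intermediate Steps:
U(p) = -1 + p
b(s, T) = 2*T/(-3 + s) (b(s, T) = (2*T)/(-3 + s) = 2*T/(-3 + s))
c(3)*b(-3, U(3)) - 12 = 3*(2*(-1 + 3)/(-3 - 3)) - 12 = 3*(2*2/(-6)) - 12 = 3*(2*2*(-⅙)) - 12 = 3*(-⅔) - 12 = -2 - 12 = -14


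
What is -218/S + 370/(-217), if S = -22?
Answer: 19583/2387 ≈ 8.2040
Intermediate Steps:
-218/S + 370/(-217) = -218/(-22) + 370/(-217) = -218*(-1/22) + 370*(-1/217) = 109/11 - 370/217 = 19583/2387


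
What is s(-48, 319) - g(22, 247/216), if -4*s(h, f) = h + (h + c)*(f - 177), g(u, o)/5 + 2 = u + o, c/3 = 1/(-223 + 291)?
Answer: 2953603/1836 ≈ 1608.7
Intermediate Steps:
c = 3/68 (c = 3/(-223 + 291) = 3/68 ≈ 0.044118)
g(u, o) = -10 + 5*o + 5*u (g(u, o) = -10 + 5*(u + o) = -10 + 5*(o + u) = -10 + (5*o + 5*u) = -10 + 5*o + 5*u)
s(h, f) = -h/4 - (-177 + f)*(3/68 + h)/4 (s(h, f) = -(h + (h + 3/68)*(f - 177))/4 = -(h + (3/68 + h)*(-177 + f))/4 = -(h + (-177 + f)*(3/68 + h))/4 = -h/4 - (-177 + f)*(3/68 + h)/4)
s(-48, 319) - g(22, 247/216) = (531/272 + 44*(-48) - 3/272*319 - ¼*319*(-48)) - (-10 + 5*(247/216) + 5*22) = (531/272 - 2112 - 957/272 + 3828) - (-10 + 5*(247*(1/216)) + 110) = 233163/136 - (-10 + 5*(247/216) + 110) = 233163/136 - (-10 + 1235/216 + 110) = 233163/136 - 1*22835/216 = 233163/136 - 22835/216 = 2953603/1836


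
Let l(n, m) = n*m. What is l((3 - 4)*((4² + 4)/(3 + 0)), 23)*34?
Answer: -15640/3 ≈ -5213.3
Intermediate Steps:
l(n, m) = m*n
l((3 - 4)*((4² + 4)/(3 + 0)), 23)*34 = (23*((3 - 4)*((4² + 4)/(3 + 0))))*34 = (23*(-(16 + 4)/3))*34 = (23*(-20/3))*34 = -460/3*34 = -15640/3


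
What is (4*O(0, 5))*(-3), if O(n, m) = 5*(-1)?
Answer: 60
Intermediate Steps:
O(n, m) = -5
(4*O(0, 5))*(-3) = (4*(-5))*(-3) = -20*(-3) = 60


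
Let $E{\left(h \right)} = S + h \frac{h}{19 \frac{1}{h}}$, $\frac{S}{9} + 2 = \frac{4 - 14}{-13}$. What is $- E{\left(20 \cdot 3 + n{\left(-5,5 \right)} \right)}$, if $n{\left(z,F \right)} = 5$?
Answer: $- \frac{3567389}{247} \approx -14443.0$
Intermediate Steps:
$S = - \frac{144}{13}$ ($S = -18 + 9 \frac{4 - 14}{-13} = -18 + 9 \left(\left(-10\right) \left(- \frac{1}{13}\right)\right) = -18 + 9 \cdot \frac{10}{13} = -18 + \frac{90}{13} = - \frac{144}{13} \approx -11.077$)
$E{\left(h \right)} = - \frac{144}{13} + \frac{h^{3}}{19}$ ($E{\left(h \right)} = - \frac{144}{13} + h \frac{h}{19 \frac{1}{h}} = - \frac{144}{13} + h h \frac{h}{19} = - \frac{144}{13} + h \frac{h^{2}}{19} = - \frac{144}{13} + \frac{h^{3}}{19}$)
$- E{\left(20 \cdot 3 + n{\left(-5,5 \right)} \right)} = - (- \frac{144}{13} + \frac{\left(20 \cdot 3 + 5\right)^{3}}{19}) = - (- \frac{144}{13} + \frac{\left(60 + 5\right)^{3}}{19}) = - (- \frac{144}{13} + \frac{65^{3}}{19}) = - (- \frac{144}{13} + \frac{1}{19} \cdot 274625) = - (- \frac{144}{13} + \frac{274625}{19}) = \left(-1\right) \frac{3567389}{247} = - \frac{3567389}{247}$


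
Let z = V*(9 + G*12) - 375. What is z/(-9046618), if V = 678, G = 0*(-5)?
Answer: -5727/9046618 ≈ -0.00063305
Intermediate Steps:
G = 0
z = 5727 (z = 678*(9 + 0*12) - 375 = 678*(9 + 0) - 375 = 678*9 - 375 = 6102 - 375 = 5727)
z/(-9046618) = 5727/(-9046618) = 5727*(-1/9046618) = -5727/9046618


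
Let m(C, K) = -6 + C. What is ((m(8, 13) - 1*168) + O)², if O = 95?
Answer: 5041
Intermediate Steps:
((m(8, 13) - 1*168) + O)² = (((-6 + 8) - 1*168) + 95)² = ((2 - 168) + 95)² = (-166 + 95)² = (-71)² = 5041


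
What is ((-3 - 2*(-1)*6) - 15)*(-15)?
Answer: 90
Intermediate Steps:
((-3 - 2*(-1)*6) - 15)*(-15) = ((-3 + 2*6) - 15)*(-15) = ((-3 + 12) - 15)*(-15) = (9 - 15)*(-15) = -6*(-15) = 90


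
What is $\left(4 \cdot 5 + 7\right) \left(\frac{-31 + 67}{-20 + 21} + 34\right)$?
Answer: $1890$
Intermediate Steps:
$\left(4 \cdot 5 + 7\right) \left(\frac{-31 + 67}{-20 + 21} + 34\right) = \left(20 + 7\right) \left(\frac{36}{1} + 34\right) = 27 \left(36 \cdot 1 + 34\right) = 27 \left(36 + 34\right) = 27 \cdot 70 = 1890$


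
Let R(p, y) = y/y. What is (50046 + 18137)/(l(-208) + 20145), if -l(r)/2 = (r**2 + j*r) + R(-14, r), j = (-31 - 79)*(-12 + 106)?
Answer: -68183/4367825 ≈ -0.015610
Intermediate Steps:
R(p, y) = 1
j = -10340 (j = -110*94 = -10340)
l(r) = -2 - 2*r**2 + 20680*r (l(r) = -2*((r**2 - 10340*r) + 1) = -2*(1 + r**2 - 10340*r) = -2 - 2*r**2 + 20680*r)
(50046 + 18137)/(l(-208) + 20145) = (50046 + 18137)/((-2 - 2*(-208)**2 + 20680*(-208)) + 20145) = 68183/((-2 - 2*43264 - 4301440) + 20145) = 68183/((-2 - 86528 - 4301440) + 20145) = 68183/(-4387970 + 20145) = 68183/(-4367825) = 68183*(-1/4367825) = -68183/4367825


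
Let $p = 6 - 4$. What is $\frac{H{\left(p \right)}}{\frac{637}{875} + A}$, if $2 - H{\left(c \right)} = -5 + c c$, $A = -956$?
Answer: $- \frac{125}{39803} \approx -0.0031405$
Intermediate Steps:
$p = 2$ ($p = 6 - 4 = 2$)
$H{\left(c \right)} = 7 - c^{2}$ ($H{\left(c \right)} = 2 - \left(-5 + c c\right) = 2 - \left(-5 + c^{2}\right) = 7 - c^{2}$)
$\frac{H{\left(p \right)}}{\frac{637}{875} + A} = \frac{7 - 2^{2}}{\frac{637}{875} - 956} = \frac{7 - 4}{637 \cdot \frac{1}{875} - 956} = \frac{7 - 4}{\frac{91}{125} - 956} = \frac{1}{- \frac{119409}{125}} \cdot 3 = \left(- \frac{125}{119409}\right) 3 = - \frac{125}{39803}$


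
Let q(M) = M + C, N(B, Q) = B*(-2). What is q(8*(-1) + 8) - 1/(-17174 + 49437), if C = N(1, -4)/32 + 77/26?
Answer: 19454381/6710704 ≈ 2.8990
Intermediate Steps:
N(B, Q) = -2*B
C = 603/208 (C = -2*1/32 + 77/26 = -2*1/32 + 77*(1/26) = -1/16 + 77/26 = 603/208 ≈ 2.8990)
q(M) = 603/208 + M (q(M) = M + 603/208 = 603/208 + M)
q(8*(-1) + 8) - 1/(-17174 + 49437) = (603/208 + (8*(-1) + 8)) - 1/(-17174 + 49437) = (603/208 + (-8 + 8)) - 1/32263 = (603/208 + 0) - 1*1/32263 = 603/208 - 1/32263 = 19454381/6710704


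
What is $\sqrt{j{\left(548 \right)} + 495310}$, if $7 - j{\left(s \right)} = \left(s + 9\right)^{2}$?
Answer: $2 \sqrt{46267} \approx 430.2$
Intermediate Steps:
$j{\left(s \right)} = 7 - \left(9 + s\right)^{2}$ ($j{\left(s \right)} = 7 - \left(s + 9\right)^{2} = 7 - \left(9 + s\right)^{2}$)
$\sqrt{j{\left(548 \right)} + 495310} = \sqrt{\left(7 - \left(9 + 548\right)^{2}\right) + 495310} = \sqrt{\left(7 - 557^{2}\right) + 495310} = \sqrt{\left(7 - 310249\right) + 495310} = \sqrt{-310242 + 495310} = \sqrt{185068} = 2 \sqrt{46267}$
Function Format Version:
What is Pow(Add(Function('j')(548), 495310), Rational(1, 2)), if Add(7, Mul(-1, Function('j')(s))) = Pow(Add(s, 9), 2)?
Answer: Mul(2, Pow(46267, Rational(1, 2))) ≈ 430.20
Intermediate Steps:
Function('j')(s) = Add(7, Mul(-1, Pow(Add(9, s), 2))) (Function('j')(s) = Add(7, Mul(-1, Pow(Add(s, 9), 2))) = Add(7, Mul(-1, Pow(Add(9, s), 2))))
Pow(Add(Function('j')(548), 495310), Rational(1, 2)) = Pow(Add(Add(7, Mul(-1, Pow(Add(9, 548), 2))), 495310), Rational(1, 2)) = Pow(Add(Add(7, Mul(-1, Pow(557, 2))), 495310), Rational(1, 2)) = Pow(Add(Add(7, Mul(-1, 310249)), 495310), Rational(1, 2)) = Pow(Add(Add(7, -310249), 495310), Rational(1, 2)) = Pow(Add(-310242, 495310), Rational(1, 2)) = Pow(185068, Rational(1, 2)) = Mul(2, Pow(46267, Rational(1, 2)))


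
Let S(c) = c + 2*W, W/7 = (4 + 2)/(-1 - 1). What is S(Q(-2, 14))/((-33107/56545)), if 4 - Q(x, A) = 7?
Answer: 2544525/33107 ≈ 76.858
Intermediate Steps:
W = -21 (W = 7*((4 + 2)/(-1 - 1)) = 7*(6/(-2)) = 7*(6*(-1/2)) = 7*(-3) = -21)
Q(x, A) = -3 (Q(x, A) = 4 - 1*7 = 4 - 7 = -3)
S(c) = -42 + c (S(c) = c + 2*(-21) = c - 42 = -42 + c)
S(Q(-2, 14))/((-33107/56545)) = (-42 - 3)/((-33107/56545)) = -45/((-33107*1/56545)) = -45/(-33107/56545) = -45*(-56545/33107) = 2544525/33107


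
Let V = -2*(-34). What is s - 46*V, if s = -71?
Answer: -3199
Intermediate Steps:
V = 68
s - 46*V = -71 - 46*68 = -71 - 3128 = -3199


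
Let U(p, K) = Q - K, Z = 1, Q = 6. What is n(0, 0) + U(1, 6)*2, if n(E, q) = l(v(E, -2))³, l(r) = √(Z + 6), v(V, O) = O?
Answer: 7*√7 ≈ 18.520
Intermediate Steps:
U(p, K) = 6 - K
l(r) = √7 (l(r) = √(1 + 6) = √7)
n(E, q) = 7*√7 (n(E, q) = (√7)³ = 7*√7)
n(0, 0) + U(1, 6)*2 = 7*√7 + (6 - 1*6)*2 = 7*√7 + (6 - 6)*2 = 7*√7 + 0*2 = 7*√7 + 0 = 7*√7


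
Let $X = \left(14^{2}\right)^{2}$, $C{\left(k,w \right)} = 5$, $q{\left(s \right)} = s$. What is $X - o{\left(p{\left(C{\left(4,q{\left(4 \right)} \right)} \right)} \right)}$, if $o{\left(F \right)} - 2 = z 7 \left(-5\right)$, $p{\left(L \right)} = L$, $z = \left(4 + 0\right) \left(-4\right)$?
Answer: $37854$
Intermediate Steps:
$z = -16$ ($z = 4 \left(-4\right) = -16$)
$o{\left(F \right)} = 562$ ($o{\left(F \right)} = 2 + \left(-16\right) 7 \left(-5\right) = 2 - -560 = 2 + 560 = 562$)
$X = 38416$ ($X = 196^{2} = 38416$)
$X - o{\left(p{\left(C{\left(4,q{\left(4 \right)} \right)} \right)} \right)} = 38416 - 562 = 37854$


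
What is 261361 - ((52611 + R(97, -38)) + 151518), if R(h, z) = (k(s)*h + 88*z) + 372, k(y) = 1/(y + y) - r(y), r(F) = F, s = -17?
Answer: 1990967/34 ≈ 58558.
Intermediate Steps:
k(y) = 1/(2*y) - y (k(y) = 1/(y + y) - y = 1/(2*y) - y)
R(h, z) = 372 + 88*z + 577*h/34 (R(h, z) = (((1/2)/(-17) - 1*(-17))*h + 88*z) + 372 = (((1/2)*(-1/17) + 17)*h + 88*z) + 372 = ((-1/34 + 17)*h + 88*z) + 372 = (577*h/34 + 88*z) + 372 = (88*z + 577*h/34) + 372 = 372 + 88*z + 577*h/34)
261361 - ((52611 + R(97, -38)) + 151518) = 261361 - ((52611 + (372 + 88*(-38) + (577/34)*97)) + 151518) = 261361 - ((52611 + (372 - 3344 + 55969/34)) + 151518) = 261361 - ((52611 - 45079/34) + 151518) = 261361 - (1743695/34 + 151518) = 261361 - 1*6895307/34 = 261361 - 6895307/34 = 1990967/34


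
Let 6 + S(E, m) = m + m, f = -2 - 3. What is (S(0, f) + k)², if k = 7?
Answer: 81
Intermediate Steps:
f = -5
S(E, m) = -6 + 2*m (S(E, m) = -6 + (m + m) = -6 + 2*m)
(S(0, f) + k)² = ((-6 + 2*(-5)) + 7)² = ((-6 - 10) + 7)² = (-16 + 7)² = (-9)² = 81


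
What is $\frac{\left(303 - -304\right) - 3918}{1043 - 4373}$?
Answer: $\frac{3311}{3330} \approx 0.99429$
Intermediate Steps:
$\frac{\left(303 - -304\right) - 3918}{1043 - 4373} = \frac{\left(303 + 304\right) - 3918}{-3330} = \left(607 - 3918\right) \left(- \frac{1}{3330}\right) = \left(-3311\right) \left(- \frac{1}{3330}\right) = \frac{3311}{3330}$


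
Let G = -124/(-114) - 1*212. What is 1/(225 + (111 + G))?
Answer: 57/7130 ≈ 0.0079944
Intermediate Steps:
G = -12022/57 (G = -124*(-1/114) - 212 = 62/57 - 212 = -12022/57 ≈ -210.91)
1/(225 + (111 + G)) = 1/(225 + (111 - 12022/57)) = 1/(225 - 5695/57) = 1/(7130/57) = 57/7130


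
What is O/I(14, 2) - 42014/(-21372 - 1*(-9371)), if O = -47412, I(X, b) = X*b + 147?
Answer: -561638962/2100175 ≈ -267.42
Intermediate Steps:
I(X, b) = 147 + X*b
O/I(14, 2) - 42014/(-21372 - 1*(-9371)) = -47412/(147 + 14*2) - 42014/(-21372 - 1*(-9371)) = -47412/(147 + 28) - 42014/(-21372 + 9371) = -47412/175 - 42014/(-12001) = -47412*1/175 - 42014*(-1/12001) = -47412/175 + 42014/12001 = -561638962/2100175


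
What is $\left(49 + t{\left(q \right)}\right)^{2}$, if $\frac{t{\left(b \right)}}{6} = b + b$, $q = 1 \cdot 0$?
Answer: $2401$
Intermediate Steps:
$q = 0$
$t{\left(b \right)} = 12 b$ ($t{\left(b \right)} = 6 \left(b + b\right) = 6 \cdot 2 b = 12 b$)
$\left(49 + t{\left(q \right)}\right)^{2} = \left(49 + 12 \cdot 0\right)^{2} = \left(49 + 0\right)^{2} = 49^{2} = 2401$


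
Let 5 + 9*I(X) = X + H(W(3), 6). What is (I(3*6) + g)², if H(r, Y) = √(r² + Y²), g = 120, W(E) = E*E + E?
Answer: 1194829/81 + 4372*√5/27 ≈ 15113.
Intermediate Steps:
W(E) = E + E² (W(E) = E² + E = E + E²)
H(r, Y) = √(Y² + r²)
I(X) = -5/9 + X/9 + 2*√5/3 (I(X) = -5/9 + (X + √(6² + (3*(1 + 3))²))/9 = -5/9 + (X + √(36 + (3*4)²))/9 = -5/9 + (X + √(36 + 12²))/9 = -5/9 + (X + √(36 + 144))/9 = -5/9 + (X + √180)/9 = -5/9 + (X + 6*√5)/9 = -5/9 + (X/9 + 2*√5/3) = -5/9 + X/9 + 2*√5/3)
(I(3*6) + g)² = ((-5/9 + (3*6)/9 + 2*√5/3) + 120)² = ((-5/9 + (⅑)*18 + 2*√5/3) + 120)² = ((-5/9 + 2 + 2*√5/3) + 120)² = ((13/9 + 2*√5/3) + 120)² = (1093/9 + 2*√5/3)²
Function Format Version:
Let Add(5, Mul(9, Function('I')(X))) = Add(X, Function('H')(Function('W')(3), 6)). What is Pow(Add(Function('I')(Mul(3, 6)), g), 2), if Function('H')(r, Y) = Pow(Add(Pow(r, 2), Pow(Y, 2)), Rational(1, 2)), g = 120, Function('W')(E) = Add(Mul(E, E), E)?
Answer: Add(Rational(1194829, 81), Mul(Rational(4372, 27), Pow(5, Rational(1, 2)))) ≈ 15113.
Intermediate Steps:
Function('W')(E) = Add(E, Pow(E, 2)) (Function('W')(E) = Add(Pow(E, 2), E) = Add(E, Pow(E, 2)))
Function('H')(r, Y) = Pow(Add(Pow(Y, 2), Pow(r, 2)), Rational(1, 2))
Function('I')(X) = Add(Rational(-5, 9), Mul(Rational(1, 9), X), Mul(Rational(2, 3), Pow(5, Rational(1, 2)))) (Function('I')(X) = Add(Rational(-5, 9), Mul(Rational(1, 9), Add(X, Pow(Add(Pow(6, 2), Pow(Mul(3, Add(1, 3)), 2)), Rational(1, 2))))) = Add(Rational(-5, 9), Mul(Rational(1, 9), Add(X, Pow(Add(36, Pow(Mul(3, 4), 2)), Rational(1, 2))))) = Add(Rational(-5, 9), Mul(Rational(1, 9), Add(X, Pow(Add(36, Pow(12, 2)), Rational(1, 2))))) = Add(Rational(-5, 9), Mul(Rational(1, 9), Add(X, Pow(Add(36, 144), Rational(1, 2))))) = Add(Rational(-5, 9), Mul(Rational(1, 9), Add(X, Pow(180, Rational(1, 2))))) = Add(Rational(-5, 9), Mul(Rational(1, 9), Add(X, Mul(6, Pow(5, Rational(1, 2)))))) = Add(Rational(-5, 9), Add(Mul(Rational(1, 9), X), Mul(Rational(2, 3), Pow(5, Rational(1, 2))))) = Add(Rational(-5, 9), Mul(Rational(1, 9), X), Mul(Rational(2, 3), Pow(5, Rational(1, 2)))))
Pow(Add(Function('I')(Mul(3, 6)), g), 2) = Pow(Add(Add(Rational(-5, 9), Mul(Rational(1, 9), Mul(3, 6)), Mul(Rational(2, 3), Pow(5, Rational(1, 2)))), 120), 2) = Pow(Add(Add(Rational(-5, 9), Mul(Rational(1, 9), 18), Mul(Rational(2, 3), Pow(5, Rational(1, 2)))), 120), 2) = Pow(Add(Add(Rational(-5, 9), 2, Mul(Rational(2, 3), Pow(5, Rational(1, 2)))), 120), 2) = Pow(Add(Add(Rational(13, 9), Mul(Rational(2, 3), Pow(5, Rational(1, 2)))), 120), 2) = Pow(Add(Rational(1093, 9), Mul(Rational(2, 3), Pow(5, Rational(1, 2)))), 2)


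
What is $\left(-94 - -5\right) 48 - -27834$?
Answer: $23562$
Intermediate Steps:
$\left(-94 - -5\right) 48 - -27834 = \left(-94 + 5\right) 48 + 27834 = \left(-89\right) 48 + 27834 = -4272 + 27834 = 23562$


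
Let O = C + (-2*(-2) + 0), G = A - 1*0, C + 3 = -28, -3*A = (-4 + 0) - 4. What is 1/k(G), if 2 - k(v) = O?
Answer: 1/29 ≈ 0.034483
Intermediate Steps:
A = 8/3 (A = -((-4 + 0) - 4)/3 = -(-4 - 4)/3 = -⅓*(-8) = 8/3 ≈ 2.6667)
C = -31 (C = -3 - 28 = -31)
G = 8/3 (G = 8/3 - 1*0 = 8/3 + 0 = 8/3 ≈ 2.6667)
O = -27 (O = -31 + (-2*(-2) + 0) = -31 + (4 + 0) = -31 + 4 = -27)
k(v) = 29 (k(v) = 2 - 1*(-27) = 2 + 27 = 29)
1/k(G) = 1/29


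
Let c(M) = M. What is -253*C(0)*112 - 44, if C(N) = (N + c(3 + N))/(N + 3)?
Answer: -28380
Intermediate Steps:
C(N) = (3 + 2*N)/(3 + N) (C(N) = (N + (3 + N))/(N + 3) = (3 + 2*N)/(3 + N))
-253*C(0)*112 - 44 = -253*(3 + 2*0)/(3 + 0)*112 - 44 = -253*(3 + 0)/3*112 - 44 = -253*(⅓)*3*112 - 44 = -253*112 - 44 = -28336 - 44 = -28380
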